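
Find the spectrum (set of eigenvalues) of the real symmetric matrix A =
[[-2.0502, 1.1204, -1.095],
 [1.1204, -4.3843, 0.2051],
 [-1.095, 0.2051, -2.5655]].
sigma(A) ≈ {-5, -3, -1}

A is real symmetric, so its spectrum consists of real eigenvalues. Expanding the characteristic polynomial of the displayed matrix gives
  det(λ I - A) = p(λ) = λ^3 + (9)λ^2 + (23)λ + (15).
Solving p(λ) = 0 yields eigenvalues ≈ -5, -3, -1. (A is shown rounded to 4 decimals, so these recover the underlying integer eigenvalues to within that precision.)
Verification: the trace of A = -9 equals the sum of eigenvalues -9, and det(A) ≈ -15.0001 matches the eigenvalue product -15.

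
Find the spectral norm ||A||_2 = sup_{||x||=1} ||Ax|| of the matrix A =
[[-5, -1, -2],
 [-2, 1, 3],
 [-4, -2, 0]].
||A||_2 ≈ 6.974 (= sqrt(largest eigenvalue of A^T A))

||A||_2 = sigma_max(A) = sqrt(lambda_max(A^T A)). Form the symmetric matrix M = A^T A =
[[45, 11, 4],
 [11, 6, 5],
 [4, 5, 13]].
Its characteristic polynomial (trace, sum of principal 2x2 minors, determinant of M give the coefficients) is
  p(λ) = det(λ I - M) = λ^3 - 64λ^2 + 771λ - 1156.
No integer candidate from the rational root theorem (±divisors of 1156) is a root, so the roots are irrational. The cubic discriminant is Δ = 380089316 > 0, so there are three distinct real roots. p(1) = -448 and p(2) = 138 have opposite signs, so a root lies in (1, 2); Newton's method refines it to λ ≈ 1.7453. p(13) = 248 and p(14) = -162 have opposite signs, so a root lies in (13, 14); Newton's method refines it to λ ≈ 13.6183. p(48) = -1012 and p(49) = 608 have opposite signs, so a root lies in (48, 49); Newton's method refines it to λ ≈ 48.6364. Check (Vieta): the three roots sum to 64, matching tr M = 64.
So the eigenvalues of A^T A are ≈ 1.7453, 13.6183, 48.6364 (all ≥ 0, as they must be for A^T A). The largest is λ_max ≈ 48.6364, hence ||A||_2 = sqrt(λ_max) ≈ 6.974.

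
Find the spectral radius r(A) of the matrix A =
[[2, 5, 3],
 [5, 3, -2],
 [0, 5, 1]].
r(A) ≈ 7.7726

The eigenvalues of A are the roots of its characteristic polynomial. With M = A (coefficients from the trace, the sum of principal 2x2 minors, and det A):
  p(λ) = det(λ I - M) = λ^3 - 6λ^2 - 4λ - 76.
No integer candidate from the rational root theorem (±divisors of 76) is a root, so the roots are irrational. The cubic discriminant is Δ = -253616 < 0, so there is one real root and a complex-conjugate pair. p(7) = -55 and p(8) = 20 have opposite signs, so a root lies in (7, 8); Newton's method refines it to λ ≈ 7.7726. Dividing out (λ - (7.7726)) leaves approximately λ^2 + 1.7726λ + 9.7779. For λ^2 + 1.7726λ + 9.7779 the discriminant is -35.9695. It is negative, so the remaining roots are the complex-conjugate pair λ ≈ -0.8863 ± 2.9987i. Their product equals the constant term, so |λ|^2 ≈ 9.7779 and |λ| ≈ 3.127.
Thus the eigenvalues (to 4 decimals) are 7.7726 (modulus 7.7726); -0.8863 ± 2.9987i (modulus 3.127). The spectral radius is the largest modulus: r(A) ≈ 7.7726. (Cross-check: r(A) ≤ ||A||_2 ≈ 8.6556; equality holds whenever A is normal, though it can also hold for some non-normal A.)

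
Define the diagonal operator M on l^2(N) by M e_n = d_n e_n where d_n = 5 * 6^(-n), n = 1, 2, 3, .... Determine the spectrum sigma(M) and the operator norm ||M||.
sigma(M) = {5 * 6^(-n) : n ≥ 1} ∪ {0}; ||M|| = 5/6

A bounded diagonal operator on l^2 with diagonal entries d_n has spectrum equal to the closure of {d_n : n ≥ 1}: every d_n is an eigenvalue (with eigenvector e_n), so {d_n} ⊂ sigma(M); the spectrum is closed, so its closure is too; and for lambda not in the closure, (M - lambda I) has bounded inverse (the diagonal entries 1/(d_n - lambda) are bounded). For our sequence d_n = 5 * 6^(-n), n = 1, 2, 3, ...:
  - {d_n} = {5 * 6^(-n) : n ≥ 1}; the only limit point is 0
  - closure = {5 * 6^(-n) : n ≥ 1} ∪ {0}
For the norm: a diagonal operator has ||M|| = sup_n |d_n|. Here d_n = 5 * 6^(-n) is positive and decreasing, so sup_n |d_n| = d_1 = 5/6. So ||M|| = 5/6.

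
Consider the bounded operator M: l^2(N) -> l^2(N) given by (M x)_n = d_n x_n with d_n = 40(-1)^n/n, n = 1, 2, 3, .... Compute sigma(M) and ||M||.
sigma(M) = {40(-1)^n/n : n ≥ 1} ∪ {0}; ||M|| = 40

A bounded diagonal operator on l^2 with diagonal entries d_n has spectrum equal to the closure of {d_n : n ≥ 1}: every d_n is an eigenvalue (with eigenvector e_n), so {d_n} ⊂ sigma(M); the spectrum is closed, so its closure is too; and for lambda not in the closure, (M - lambda I) has bounded inverse (the diagonal entries 1/(d_n - lambda) are bounded). For our sequence d_n = 40(-1)^n/n, n = 1, 2, 3, ...:
  - {d_n} = {40(-1)^n/n : n ≥ 1}; the only limit point is 0
  - closure = {40(-1)^n/n : n ≥ 1} ∪ {0}
For the norm: a diagonal operator has ||M|| = sup_n |d_n|. Here |d_n| = 40/n is decreasing, so sup_n |d_n| = |d_1| = 40. So ||M|| = 40.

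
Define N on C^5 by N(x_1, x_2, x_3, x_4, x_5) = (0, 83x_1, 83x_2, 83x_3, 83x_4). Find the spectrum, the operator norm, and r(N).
sigma(N) = {0}; ||N|| = 83; r(N) = 0. (N is nilpotent with N^5 = 0.)

On C^5, N is a strictly lower-triangular matrix with 83 on the subdiagonal and zeros elsewhere, so its characteristic polynomial is lambda^5 and every eigenvalue is 0: sigma(N) = {0}. For the operator norm, N e_i = 83e_{i+1} for i = 1, ..., 4 and N e_5 = 0, so the singular values of N are 83 (with multiplicity 4) and 0; hence ||N|| = 83. The spectral radius r(N) = max|lambda| = 0. Note ||N|| > r(N) — characteristic of non-normal nilpotent operators. Indeed N^5 = 0.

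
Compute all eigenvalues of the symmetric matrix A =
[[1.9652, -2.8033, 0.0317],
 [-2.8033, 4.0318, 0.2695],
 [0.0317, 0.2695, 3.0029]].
sigma(A) ≈ {0, 3, 6}

A is real symmetric, so its spectrum consists of real eigenvalues. Expanding the characteristic polynomial of the displayed matrix gives
  det(λ I - A) = p(λ) = λ^3 + (-9)λ^2 + (18)λ + (0).
Solving p(λ) = 0 yields eigenvalues ≈ 0, 3, 6. (A is shown rounded to 4 decimals, so these recover the underlying integer eigenvalues to within that precision.)
Verification: the trace of A = 9 equals the sum of eigenvalues 9, and det(A) ≈ -0.0001 matches the eigenvalue product 0.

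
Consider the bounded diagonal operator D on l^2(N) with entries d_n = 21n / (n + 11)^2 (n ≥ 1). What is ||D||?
||D|| = 21/44 (attained at n = 11)

For D diagonal, ||D|| = sup_n |d_n|. Treat f(x) = 21x / (x + 11)^2 for real x > 0. By the quotient rule, f'(x) = 21(11 - x)/(x + 11)^3, which is positive for x < 11 and negative for x > 11. So f has a unique maximum at x = 11, and since 11 is a positive integer, the supremum over n ≥ 1 is attained at n = 11: d_11 = 21·11/(11 + 11)^2 = 21·11/484 = 21/44. Hence ||D|| = 21/44.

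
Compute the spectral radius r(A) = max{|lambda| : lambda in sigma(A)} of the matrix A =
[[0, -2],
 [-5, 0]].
r(A) = sqrt(40)/2 ≈ 3.1623

The eigenvalues of A are the roots of its characteristic polynomial. With M = A (coefficients from the trace and determinant):
  p(λ) = det(λ I - M) = λ^2 - 10.
For λ^2 - 10 the discriminant is 40. It is nonnegative but not a perfect square, so the roots are real and irrational: λ = ± sqrt(40)/2 ≈ 3.1623, -3.1623.
Thus the eigenvalues (to 4 decimals) are 3.1623 (modulus 3.1623); -3.1623 (modulus 3.1623). The spectral radius is the largest modulus: r(A) = sqrt(40)/2 ≈ 3.1623. (Cross-check: r(A) ≤ ||A||_2 ≈ 5; equality holds whenever A is normal, though it can also hold for some non-normal A.)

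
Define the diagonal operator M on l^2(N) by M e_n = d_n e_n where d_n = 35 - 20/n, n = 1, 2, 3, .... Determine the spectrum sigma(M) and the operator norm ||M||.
sigma(M) = {35 - 20/n : n ≥ 1} ∪ {35}; ||M|| = 35

A bounded diagonal operator on l^2 with diagonal entries d_n has spectrum equal to the closure of {d_n : n ≥ 1}: every d_n is an eigenvalue (with eigenvector e_n), so {d_n} ⊂ sigma(M); the spectrum is closed, so its closure is too; and for lambda not in the closure, (M - lambda I) has bounded inverse (the diagonal entries 1/(d_n - lambda) are bounded). For our sequence d_n = 35 - 20/n, n = 1, 2, 3, ...:
  - {d_n} = {35 - 20/n : n ≥ 1}; the only limit point is 35
  - closure = {35 - 20/n : n ≥ 1} ∪ {35}
For the norm: a diagonal operator has ||M|| = sup_n |d_n|. Here d_n = 35 - 20/n increases monotonically from d_1 = 15 toward 35, with all terms in [15, 35); so sup_n |d_n| = 35 (the supremum is the limit, not attained). So ||M|| = 35.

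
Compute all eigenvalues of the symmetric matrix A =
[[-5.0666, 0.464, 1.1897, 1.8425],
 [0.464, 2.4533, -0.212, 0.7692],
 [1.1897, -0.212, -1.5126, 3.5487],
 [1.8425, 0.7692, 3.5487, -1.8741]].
sigma(A) ≈ {-6, -5, 2, 3}

A is real symmetric, so its spectrum consists of real eigenvalues. Expanding the characteristic polynomial of the displayed matrix gives
  det(λ I - A) = p(λ) = λ^4 + (6)λ^3 + (-19)λ^2 + (-84)λ + (180).
Solving p(λ) = 0 yields eigenvalues ≈ -6, -5, 2, 3. (A is shown rounded to 4 decimals, so these recover the underlying integer eigenvalues to within that precision.)
Verification: the trace of A = -6 equals the sum of eigenvalues -6, and det(A) ≈ 180.0007 matches the eigenvalue product 180.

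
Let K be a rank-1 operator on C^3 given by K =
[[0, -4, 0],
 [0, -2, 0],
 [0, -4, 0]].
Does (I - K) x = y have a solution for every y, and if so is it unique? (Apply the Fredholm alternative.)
(I - K) is invertible (det(I - K) = 3 ≠ 0), so for every y in C^3 the equation (I - K) x = y has a unique solution.

K has rank 1, so it is an outer product K = u v^T: every row of K is a multiple of one row vector. Reading off the entries, u = (-2, -1, -2) and v = (0, 2, 0) (row i of K equals u_i·v^T). A rank-one matrix u v^T satisfies K u = u (v·u) and kills the (2)-dimensional subspace v^⊥, so its characteristic polynomial is lambda^2 (lambda - v·u) with v·u = tr K = -2. Hence the eigenvalues of I - K are 1 (multiplicity 2) and 1 - (-2) = 3, so det(I - K) = 3. (Direct check: I - K =
[[1, 4, 0],
 [0, 3, 0],
 [0, 4, 1]]
has determinant 3.) The finite-dimensional Fredholm alternative says: either (I - K) is invertible, or ker(I - K) ≠ {0} and then range(I - K) = ker((I - K)^*)^⊥, with dim ker(I - K) = dim ker((I - K)^*). Since det(I - K) ≠ 0, 1 is not an eigenvalue of K and ker(I - K) = {0}, so we are in the first case: for every y there is a unique x = (I - K)^(-1) y. Explicitly, by the Sherman–Morrison formula, (I - u v^T)^(-1) = I + u v^T/(1 - v·u), i.e. (I - K)^(-1) = I + K/(3).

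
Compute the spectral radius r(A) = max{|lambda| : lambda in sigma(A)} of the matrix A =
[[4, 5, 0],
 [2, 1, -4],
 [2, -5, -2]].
r(A) = 6

The eigenvalues of A are the roots of its characteristic polynomial. With M = A (coefficients from the trace, the sum of principal 2x2 minors, and det A):
  p(λ) = det(λ I - M) = λ^3 - 3λ^2 - 36λ + 108.
By the rational root theorem any rational root is an integer divisor of 108. Testing λ = -6: p(-6) = -216 - 108 + 216 + 108 = 0, so λ = -6 is a root. Dividing out (λ + 6) leaves p(λ) = (λ + 6)(λ^2 - 9λ + 18). For λ^2 - 9λ + 18 the discriminant is 9. It is a perfect square (3^2), so the roots are rational: λ = (9 ± 3)/2 = 6, 3.
Thus the eigenvalues (to 4 decimals) are 6 (modulus 6); 3 (modulus 3); -6 (modulus 6). The spectral radius is the largest modulus: r(A) = 6. (Cross-check: r(A) ≤ ||A||_2 ≈ 7.458; equality holds whenever A is normal, though it can also hold for some non-normal A.)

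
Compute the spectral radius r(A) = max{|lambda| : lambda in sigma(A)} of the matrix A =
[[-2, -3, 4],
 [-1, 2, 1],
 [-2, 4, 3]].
r(A) ≈ 3.2618

The eigenvalues of A are the roots of its characteristic polynomial. With M = A (coefficients from the trace, the sum of principal 2x2 minors, and det A):
  p(λ) = det(λ I - M) = λ^3 - 3λ^2 - 3λ + 7.
No integer candidate from the rational root theorem (±divisors of 7) is a root, so the roots are irrational. The cubic discriminant is Δ = 756 > 0, so there are three distinct real roots. p(-2) = -7 and p(-1) = 6 have opposite signs, so a root lies in (-2, -1); Newton's method refines it to λ ≈ -1.6017. p(1) = 2 and p(2) = -3 have opposite signs, so a root lies in (1, 2); Newton's method refines it to λ ≈ 1.3399. p(3) = -2 and p(4) = 11 have opposite signs, so a root lies in (3, 4); Newton's method refines it to λ ≈ 3.2618. Check (Vieta): the three roots sum to 3, matching tr M = 3.
Thus the eigenvalues (to 4 decimals) are -1.6017 (modulus 1.6017); 1.3399 (modulus 1.3399); 3.2618 (modulus 3.2618). The spectral radius is the largest modulus: r(A) ≈ 3.2618. (Cross-check: r(A) ≤ ||A||_2 ≈ 6.0514; equality holds whenever A is normal, though it can also hold for some non-normal A.)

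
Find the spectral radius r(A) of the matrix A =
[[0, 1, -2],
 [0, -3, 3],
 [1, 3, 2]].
r(A) = (4 + sqrt(20))/2 ≈ 4.2361

The eigenvalues of A are the roots of its characteristic polynomial. With M = A (coefficients from the trace, the sum of principal 2x2 minors, and det A):
  p(λ) = det(λ I - M) = λ^3 + λ^2 - 13λ + 3.
By the rational root theorem any rational root is an integer divisor of 3. Testing λ = 3: p(3) = 27 + 9 - 39 + 3 = 0, so λ = 3 is a root. Dividing out (λ - 3) leaves p(λ) = (λ - 3)(λ^2 + 4λ - 1). For λ^2 + 4λ - 1 the discriminant is 20. It is nonnegative but not a perfect square, so the roots are real and irrational: λ = (-4 ± sqrt(20))/2 ≈ 0.2361, -4.2361.
Thus the eigenvalues (to 4 decimals) are 0.2361 (modulus 0.2361); -4.2361 (modulus 4.2361); 3 (modulus 3). The spectral radius is the largest modulus: r(A) = (4 + sqrt(20))/2 ≈ 4.2361. (Cross-check: r(A) ≤ ||A||_2 ≈ 4.8116; equality holds whenever A is normal, though it can also hold for some non-normal A.)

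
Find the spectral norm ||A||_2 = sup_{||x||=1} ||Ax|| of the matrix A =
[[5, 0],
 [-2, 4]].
||A||_2 = sqrt((45 + sqrt(425))/2) ≈ 5.7278 (= sqrt(largest eigenvalue of A^T A))

||A||_2 = sigma_max(A) = sqrt(lambda_max(A^T A)). Form the symmetric matrix M = A^T A =
[[29, -8],
 [-8, 16]].
Its characteristic polynomial (trace, determinant of M give the coefficients) is
  p(λ) = det(λ I - M) = λ^2 - 45λ + 400.
For λ^2 - 45λ + 400 the discriminant is 425. It is nonnegative but not a perfect square, so the roots are real and irrational: λ = (45 ± sqrt(425))/2 ≈ 32.8078, 12.1922.
So the eigenvalues of A^T A are ≈ 12.1922, 32.8078 (all ≥ 0, as they must be for A^T A). The largest is λ_max = (45 + sqrt(425))/2 ≈ 32.8078, hence ||A||_2 = sqrt(λ_max) = sqrt((45 + sqrt(425))/2) ≈ 5.7278.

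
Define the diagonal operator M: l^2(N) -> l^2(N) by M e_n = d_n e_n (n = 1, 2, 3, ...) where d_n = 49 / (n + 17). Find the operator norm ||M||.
||M|| = 49/18 (attained at n = 1)

For M diagonal, ||M|| = sup_n |d_n| = sup_n 49/(n + 17). This is positive and strictly decreasing in n, so the supremum is attained at n = 1: d_1 = 49/(1 + 17) = 49/18. Hence ||M|| = 49/18.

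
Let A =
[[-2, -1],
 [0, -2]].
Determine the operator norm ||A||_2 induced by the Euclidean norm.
||A||_2 = sqrt((9 + sqrt(17))/2) ≈ 2.5616 (= sqrt(largest eigenvalue of A^T A))

||A||_2 = sigma_max(A) = sqrt(lambda_max(A^T A)). Form the symmetric matrix M = A^T A =
[[4, 2],
 [2, 5]].
Its characteristic polynomial (trace, determinant of M give the coefficients) is
  p(λ) = det(λ I - M) = λ^2 - 9λ + 16.
For λ^2 - 9λ + 16 the discriminant is 17. It is nonnegative but not a perfect square, so the roots are real and irrational: λ = (9 ± sqrt(17))/2 ≈ 6.5616, 2.4384.
So the eigenvalues of A^T A are ≈ 2.4384, 6.5616 (all ≥ 0, as they must be for A^T A). The largest is λ_max = (9 + sqrt(17))/2 ≈ 6.5616, hence ||A||_2 = sqrt(λ_max) = sqrt((9 + sqrt(17))/2) ≈ 2.5616.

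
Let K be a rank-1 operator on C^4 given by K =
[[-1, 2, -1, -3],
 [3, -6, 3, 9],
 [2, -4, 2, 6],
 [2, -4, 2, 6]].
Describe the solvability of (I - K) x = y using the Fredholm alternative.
(I - K) is singular (det(I - K) = 0, i.e. 1 ∈ sigma(K)). (I - K) x = y is solvable iff y ⊥ ker((I - K)^*) = span{(1, -2, 1, 3)}, i.e. iff y_1 - 2y_2 + y_3 + 3y_4 = 0. When solvable, the solutions are x = y + c·(-1, 3, 2, 2), c arbitrary (ker(I - K) = span{(-1, 3, 2, 2)}, dimension 1).

K has rank 1, so it is an outer product K = u v^T: every row of K is a multiple of one row vector. Reading off the entries, u = (-1, 3, 2, 2) and v = (1, -2, 1, 3) (row i of K equals u_i·v^T). A rank-one matrix u v^T satisfies K u = u (v·u) and kills the (3)-dimensional subspace v^⊥, so its characteristic polynomial is lambda^3 (lambda - v·u) with v·u = tr K = 1. Hence the eigenvalues of I - K are 1 (multiplicity 3) and 1 - (1) = 0, so det(I - K) = 0. (Direct check: I - K =
[[2, -2, 1, 3],
 [-3, 7, -3, -9],
 [-2, 4, -1, -6],
 [-2, 4, -2, -5]]
has determinant 0.) So 1 is an eigenvalue of K and (I - K) is not invertible. The finite-dimensional Fredholm alternative says: either (I - K) is invertible, or ker(I - K) ≠ {0} and then range(I - K) = ker((I - K)^*)^⊥, with dim ker(I - K) = dim ker((I - K)^*). We are in the second case, so we need both kernels. Kernel of I - K: (I - K) u = u - u (v·u) = u - u = 0, so ker(I - K) = span{u} = span{(-1, 3, 2, 2)} (it is exactly 1-dimensional because rank(I - K) = 3). Kernel of the adjoint: K is real, so (I - K)^* = I - K^T = I - v u^T, and (I - v u^T) v = v - v (u·v) = 0; hence ker((I - K)^*) = span{v} = span{(1, -2, 1, 3)}. Therefore (I - K) x = y is solvable iff <y, v> = 0, i.e. iff y_1 - 2y_2 + y_3 + 3y_4 = 0. When this holds, K y = u (v·y) = 0, so (I - K) y = y and x = y is a particular solution; the full solution set is the line x = y + c·u = y + c·(-1, 3, 2, 2), c ∈ C.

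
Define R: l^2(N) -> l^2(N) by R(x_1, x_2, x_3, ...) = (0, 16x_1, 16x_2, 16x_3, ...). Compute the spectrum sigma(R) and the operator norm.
sigma(R) = closed disk {z in C : |z| ≤ 16}; ||R|| = 16

Note R = 16·U where U is the unit right shift (U x)_k = x_{k-1} (with x_0 := 0); so ||R|| = 16||U|| and sigma(R) = 16·sigma(U). ||R x||^2 = sum_{k≥1} |16x_k|^2 = 256||x||^2, so ||R|| = 16 and sigma(R) ⊂ {|z| ≤ 16}. For any |lambda| < 16, the equation (R - lambda I) x = 0 forces x_1 = 0, then 16x_k = lambda x_{k+1} ⇒ x = 0, so R has no eigenvalues. But (R - lambda I) is not surjective for |lambda| < 16: solving (R - lambda I) x = e_1 would require x_n proportional to (lambda/16)^(-n), which is not in l^2. So every |lambda| < 16 lies in the residual spectrum. The boundary |lambda| = 16 is in the approximate point spectrum (the spectrum is closed). Hence sigma(R) is the closed disk of radius 16.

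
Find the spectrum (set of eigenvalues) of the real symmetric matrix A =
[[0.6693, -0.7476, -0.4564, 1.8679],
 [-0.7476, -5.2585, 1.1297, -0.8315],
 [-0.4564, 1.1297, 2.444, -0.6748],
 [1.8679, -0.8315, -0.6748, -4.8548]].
sigma(A) ≈ {-6, -5, 1, 3}

A is real symmetric, so its spectrum consists of real eigenvalues. Expanding the characteristic polynomial of the displayed matrix gives
  det(λ I - A) = p(λ) = λ^4 + (7)λ^3 + (-11)λ^2 + (-87)λ + (90.0014).
Solving p(λ) = 0 yields eigenvalues ≈ -6, -5, 1, 3. (A is shown rounded to 4 decimals, so these recover the underlying integer eigenvalues to within that precision.)
Verification: the trace of A = -7 equals the sum of eigenvalues -7, and det(A) ≈ 90.0014 matches the eigenvalue product 90.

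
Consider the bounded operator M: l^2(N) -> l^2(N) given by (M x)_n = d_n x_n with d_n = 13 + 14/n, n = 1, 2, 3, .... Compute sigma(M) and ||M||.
sigma(M) = {13 + 14/n : n ≥ 1} ∪ {13}; ||M|| = 27

A bounded diagonal operator on l^2 with diagonal entries d_n has spectrum equal to the closure of {d_n : n ≥ 1}: every d_n is an eigenvalue (with eigenvector e_n), so {d_n} ⊂ sigma(M); the spectrum is closed, so its closure is too; and for lambda not in the closure, (M - lambda I) has bounded inverse (the diagonal entries 1/(d_n - lambda) are bounded). For our sequence d_n = 13 + 14/n, n = 1, 2, 3, ...:
  - {d_n} = {13 + 14/n : n ≥ 1}; the only limit point is 13
  - closure = {13 + 14/n : n ≥ 1} ∪ {13}
For the norm: a diagonal operator has ||M|| = sup_n |d_n|. Here d_n = 13 + 14/n is positive and decreasing, so sup_n |d_n| = d_1 = 13 + 14 = 27. So ||M|| = 27.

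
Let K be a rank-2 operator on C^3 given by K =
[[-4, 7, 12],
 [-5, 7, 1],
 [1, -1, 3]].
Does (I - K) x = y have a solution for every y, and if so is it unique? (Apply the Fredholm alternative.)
(I - K) is singular (det(I - K) = 0, i.e. 1 ∈ sigma(K)). (I - K) x = y is solvable iff y ⊥ ker((I - K)^*) = span{(-1, 2, 5)}, i.e. iff -y_1 + 2y_2 + 5y_3 = 0. When solvable, x is determined up to adding multiples of (-13, -11, 1) (ker(I - K) = span{(-13, -11, 1)}, dimension 1).

K has rank 2 and factors as K = U V^T = u1 v1^T + u2 v2^T with u1 = (3, 2, 0), v1 = (-2, 3, 2), u2 = (-2, 1, -1), v2 = (-1, 1, -3) (multiplying out reproduces the displayed K). The nonzero eigenvalues of U V^T coincide with those of the 2 x 2 matrix G = V^T U = [[v1·u1, v1·u2], [v2·u1, v2·u2]] = [[0, 5], [-1, 6]], and by the Sylvester determinant identity det(I_3 - U V^T) = det(I_2 - V^T U) = det([[1, -5], [1, -5]]) = (1)(-5) - (-5)(1) = 0. (Direct check: I - K =
[[5, -7, -12],
 [5, -6, -1],
 [-1, 1, -2]]
has determinant 0.) So 1 is an eigenvalue of K and (I - K) is not invertible. The finite-dimensional Fredholm alternative says: either (I - K) is invertible, or ker(I - K) ≠ {0} and then range(I - K) = ker((I - K)^*)^⊥, with dim ker(I - K) = dim ker((I - K)^*). We are in the second case, so we compute both kernels via the 2 x 2 reduction. If (I - U V^T) x = 0 then x = U (V^T x) lies in the column space of U; writing x = U b gives U (I_2 - G) b = 0, and since u1, u2 are independent, (I_2 - G) b = 0. With I_2 - G = [[1, -5], [1, -5]] (singular, as its determinant is 0) a null vector is b = (-5, -1), so ker(I - K) = span{-5·u1 + (-1)·u2} = span{(-13, -11, 1)}. For the adjoint, (I - K)^* = I - K^T = I - V U^T, and the same argument gives ker((I - K)^*) = {V a : (I_2 - G)^T a = 0}; (I_2 - G)^T = [[1, 1], [-5, -5]] has null vector a = (1, -1), so ker((I - K)^*) = span{1·v1 + (-1)·v2} = span{(-1, 2, 5)}. (Both kernels are 1-dimensional, matching rank(I - K) = 2.) Therefore (I - K) x = y is solvable iff <y, (-1, 2, 5)> = 0, i.e. iff -y_1 + 2y_2 + 5y_3 = 0; when solvable the solution set is the line x_p + c·(-13, -11, 1), c ∈ C.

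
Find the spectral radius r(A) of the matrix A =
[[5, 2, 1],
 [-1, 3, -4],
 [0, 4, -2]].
r(A) ≈ 4.3159

The eigenvalues of A are the roots of its characteristic polynomial. With M = A (coefficients from the trace, the sum of principal 2x2 minors, and det A):
  p(λ) = det(λ I - M) = λ^3 - 6λ^2 + 17λ - 42.
No integer candidate from the rational root theorem (±divisors of 42) is a root, so the roots are irrational. The cubic discriminant is Δ = -16052 < 0, so there is one real root and a complex-conjugate pair. p(4) = -6 and p(5) = 18 have opposite signs, so a root lies in (4, 5); Newton's method refines it to λ ≈ 4.3159. Dividing out (λ - (4.3159)) leaves approximately λ^2 - 1.6841λ + 9.7315. For λ^2 - 1.6841λ + 9.7315 the discriminant is -36.0898. It is negative, so the remaining roots are the complex-conjugate pair λ ≈ 0.8421 ± 3.0037i. Their product equals the constant term, so |λ|^2 ≈ 9.7315 and |λ| ≈ 3.1195.
Thus the eigenvalues (to 4 decimals) are 4.3159 (modulus 4.3159); 0.8421 ± 3.0037i (modulus 3.1195). The spectral radius is the largest modulus: r(A) ≈ 4.3159. (Cross-check: r(A) ≤ ||A||_2 ≈ 6.591; equality holds whenever A is normal, though it can also hold for some non-normal A.)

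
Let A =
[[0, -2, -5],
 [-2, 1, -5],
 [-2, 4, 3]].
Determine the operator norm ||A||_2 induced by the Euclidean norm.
||A||_2 ≈ 8.0929 (= sqrt(largest eigenvalue of A^T A))

||A||_2 = sigma_max(A) = sqrt(lambda_max(A^T A)). Form the symmetric matrix M = A^T A =
[[8, -10, 4],
 [-10, 21, 17],
 [4, 17, 59]].
Its characteristic polynomial (trace, sum of principal 2x2 minors, determinant of M give the coefficients) is
  p(λ) = det(λ I - M) = λ^3 - 88λ^2 + 1474λ - 4.
No integer candidate from the rational root theorem (±divisors of 4) is a root, so the roots are irrational. The cubic discriminant is Δ = 4013540528 > 0, so there are three distinct real roots. p(0) = -4 and p(1) = 1383 have opposite signs, so a root lies in (0, 1); Newton's method refines it to λ ≈ 0.0027. p(22) = 480 and p(23) = -487 have opposite signs, so a root lies in (22, 23); Newton's method refines it to λ ≈ 22.5017. p(65) = -1369 and p(66) = 1448 have opposite signs, so a root lies in (65, 66); Newton's method refines it to λ ≈ 65.4956. Check (Vieta): the three roots sum to 88, matching tr M = 88.
So the eigenvalues of A^T A are ≈ 0.0027, 22.5017, 65.4956 (all ≥ 0, as they must be for A^T A). The largest is λ_max ≈ 65.4956, hence ||A||_2 = sqrt(λ_max) ≈ 8.0929.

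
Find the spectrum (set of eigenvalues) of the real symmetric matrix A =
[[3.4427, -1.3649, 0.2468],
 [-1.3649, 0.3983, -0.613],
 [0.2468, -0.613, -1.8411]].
sigma(A) ≈ {-2, 0, 4}

A is real symmetric, so its spectrum consists of real eigenvalues. Expanding the characteristic polynomial of the displayed matrix gives
  det(λ I - A) = p(λ) = λ^3 + (-2)λ^2 + (-8)λ + (0).
Solving p(λ) = 0 yields eigenvalues ≈ -2, 0, 4. (A is shown rounded to 4 decimals, so these recover the underlying integer eigenvalues to within that precision.)
Verification: the trace of A = 2 equals the sum of eigenvalues 2, and det(A) ≈ 0.0004 matches the eigenvalue product 0.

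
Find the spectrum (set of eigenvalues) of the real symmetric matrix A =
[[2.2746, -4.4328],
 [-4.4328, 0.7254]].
sigma(A) ≈ {-3, 6}

A is real symmetric, so its spectrum consists of real eigenvalues. Expanding the characteristic polynomial of the displayed matrix gives
  det(λ I - A) = p(λ) = λ^2 + (-3)λ + (-18).
Solving p(λ) = 0 yields eigenvalues ≈ -3, 6. (A is shown rounded to 4 decimals, so these recover the underlying integer eigenvalues to within that precision.)
Verification: the trace of A = 3 equals the sum of eigenvalues 3, and det(A) ≈ -17.9997 matches the eigenvalue product -18.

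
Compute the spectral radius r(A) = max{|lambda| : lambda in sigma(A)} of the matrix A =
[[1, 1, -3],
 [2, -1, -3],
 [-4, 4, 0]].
r(A) ≈ 2.7219

The eigenvalues of A are the roots of its characteristic polynomial. With M = A (coefficients from the trace, the sum of principal 2x2 minors, and det A):
  p(λ) = det(λ I - M) = λ^3 - 3λ - 12.
No integer candidate from the rational root theorem (±divisors of 12) is a root, so the roots are irrational. The cubic discriminant is Δ = -3780 < 0, so there is one real root and a complex-conjugate pair. p(2) = -10 and p(3) = 6 have opposite signs, so a root lies in (2, 3); Newton's method refines it to λ ≈ 2.7219. Dividing out (λ - (2.7219)) leaves approximately λ^2 + 2.7219λ + 4.4087. For λ^2 + 2.7219λ + 4.4087 the discriminant is -10.2261. It is negative, so the remaining roots are the complex-conjugate pair λ ≈ -1.3609 ± 1.5989i. Their product equals the constant term, so |λ|^2 ≈ 4.4087 and |λ| ≈ 2.0997.
Thus the eigenvalues (to 4 decimals) are 2.7219 (modulus 2.7219); -1.3609 ± 1.5989i (modulus 2.0997). The spectral radius is the largest modulus: r(A) ≈ 2.7219. (Cross-check: r(A) ≤ ||A||_2 ≈ 6.2285; equality holds whenever A is normal, though it can also hold for some non-normal A.)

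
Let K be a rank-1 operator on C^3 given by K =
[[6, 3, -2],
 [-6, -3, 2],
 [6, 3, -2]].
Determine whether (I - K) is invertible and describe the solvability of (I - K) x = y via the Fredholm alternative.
(I - K) is singular (det(I - K) = 0, i.e. 1 ∈ sigma(K)). (I - K) x = y is solvable iff y ⊥ ker((I - K)^*) = span{(6, 3, -2)}, i.e. iff 6y_1 + 3y_2 - 2y_3 = 0. When solvable, the solutions are x = y + c·(1, -1, 1), c arbitrary (ker(I - K) = span{(1, -1, 1)}, dimension 1).

K has rank 1, so it is an outer product K = u v^T: every row of K is a multiple of one row vector. Reading off the entries, u = (1, -1, 1) and v = (6, 3, -2) (row i of K equals u_i·v^T). A rank-one matrix u v^T satisfies K u = u (v·u) and kills the (2)-dimensional subspace v^⊥, so its characteristic polynomial is lambda^2 (lambda - v·u) with v·u = tr K = 1. Hence the eigenvalues of I - K are 1 (multiplicity 2) and 1 - (1) = 0, so det(I - K) = 0. (Direct check: I - K =
[[-5, -3, 2],
 [6, 4, -2],
 [-6, -3, 3]]
has determinant 0.) So 1 is an eigenvalue of K and (I - K) is not invertible. The finite-dimensional Fredholm alternative says: either (I - K) is invertible, or ker(I - K) ≠ {0} and then range(I - K) = ker((I - K)^*)^⊥, with dim ker(I - K) = dim ker((I - K)^*). We are in the second case, so we need both kernels. Kernel of I - K: (I - K) u = u - u (v·u) = u - u = 0, so ker(I - K) = span{u} = span{(1, -1, 1)} (it is exactly 1-dimensional because rank(I - K) = 2). Kernel of the adjoint: K is real, so (I - K)^* = I - K^T = I - v u^T, and (I - v u^T) v = v - v (u·v) = 0; hence ker((I - K)^*) = span{v} = span{(6, 3, -2)}. Therefore (I - K) x = y is solvable iff <y, v> = 0, i.e. iff 6y_1 + 3y_2 - 2y_3 = 0. When this holds, K y = u (v·y) = 0, so (I - K) y = y and x = y is a particular solution; the full solution set is the line x = y + c·u = y + c·(1, -1, 1), c ∈ C.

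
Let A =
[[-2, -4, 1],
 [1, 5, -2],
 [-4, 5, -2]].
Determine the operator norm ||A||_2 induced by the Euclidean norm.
||A||_2 ≈ 8.7126 (= sqrt(largest eigenvalue of A^T A))

||A||_2 = sigma_max(A) = sqrt(lambda_max(A^T A)). Form the symmetric matrix M = A^T A =
[[21, -7, 4],
 [-7, 66, -24],
 [4, -24, 9]].
Its characteristic polynomial (trace, sum of principal 2x2 minors, determinant of M give the coefficients) is
  p(λ) = det(λ I - M) = λ^3 - 96λ^2 + 1528λ - 225.
No integer candidate from the rational root theorem (±divisors of 225) is a root, so the roots are irrational. The cubic discriminant is Δ = 7043626661 > 0, so there are three distinct real roots. p(0) = -225 and p(1) = 1208 have opposite signs, so a root lies in (0, 1); Newton's method refines it to λ ≈ 0.1486. p(19) = 1010 and p(20) = -65 have opposite signs, so a root lies in (19, 20); Newton's method refines it to λ ≈ 19.9414. p(75) = -3750 and p(76) = 383 have opposite signs, so a root lies in (75, 76); Newton's method refines it to λ ≈ 75.9099. Check (Vieta): the three roots sum to 96, matching tr M = 96.
So the eigenvalues of A^T A are ≈ 0.1486, 19.9414, 75.9099 (all ≥ 0, as they must be for A^T A). The largest is λ_max ≈ 75.9099, hence ||A||_2 = sqrt(λ_max) ≈ 8.7126.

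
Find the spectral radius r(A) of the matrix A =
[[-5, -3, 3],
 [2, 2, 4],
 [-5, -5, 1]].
r(A) ≈ 5.2316

The eigenvalues of A are the roots of its characteristic polynomial. With M = A (coefficients from the trace, the sum of principal 2x2 minors, and det A):
  p(λ) = det(λ I - M) = λ^3 + 2λ^2 + 28λ + 44.
No integer candidate from the rational root theorem (±divisors of 44) is a root, so the roots are irrational. The cubic discriminant is Δ = -94000 < 0, so there is one real root and a complex-conjugate pair. p(-2) = -12 and p(-1) = 17 have opposite signs, so a root lies in (-2, -1); Newton's method refines it to λ ≈ -1.6076. Dividing out (λ - (-1.6076)) leaves approximately λ^2 + 0.3924λ + 27.3692. For λ^2 + 0.3924λ + 27.3692 the discriminant is -109.323. It is negative, so the remaining roots are the complex-conjugate pair λ ≈ -0.1962 ± 5.2279i. Their product equals the constant term, so |λ|^2 ≈ 27.3692 and |λ| ≈ 5.2316.
Thus the eigenvalues (to 4 decimals) are -1.6076 (modulus 1.6076); -0.1962 ± 5.2279i (modulus 5.2316). The spectral radius is the largest modulus: r(A) ≈ 5.2316. (Cross-check: r(A) ≤ ||A||_2 ≈ 9.6571; equality holds whenever A is normal, though it can also hold for some non-normal A.)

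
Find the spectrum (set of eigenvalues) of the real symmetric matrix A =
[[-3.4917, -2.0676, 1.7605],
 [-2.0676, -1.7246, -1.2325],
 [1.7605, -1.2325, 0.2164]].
sigma(A) ≈ {-5, -2, 2}

A is real symmetric, so its spectrum consists of real eigenvalues. Expanding the characteristic polynomial of the displayed matrix gives
  det(λ I - A) = p(λ) = λ^3 + (5)λ^2 + (-4)λ + (-20).
Solving p(λ) = 0 yields eigenvalues ≈ -5, -2, 2. (A is shown rounded to 4 decimals, so these recover the underlying integer eigenvalues to within that precision.)
Verification: the trace of A = -5 equals the sum of eigenvalues -5, and det(A) ≈ 19.9999 matches the eigenvalue product 20.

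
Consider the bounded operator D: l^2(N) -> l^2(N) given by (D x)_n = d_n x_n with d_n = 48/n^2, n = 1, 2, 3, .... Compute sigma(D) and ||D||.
sigma(D) = {48/n^2 : n ≥ 1} ∪ {0}; ||D|| = 48

A bounded diagonal operator on l^2 with diagonal entries d_n has spectrum equal to the closure of {d_n : n ≥ 1}: every d_n is an eigenvalue (with eigenvector e_n), so {d_n} ⊂ sigma(D); the spectrum is closed, so its closure is too; and for lambda not in the closure, (D - lambda I) has bounded inverse (the diagonal entries 1/(d_n - lambda) are bounded). For our sequence d_n = 48/n^2, n = 1, 2, 3, ...:
  - {d_n} = {48/n^2 : n ≥ 1}; the only limit point is 0
  - closure = {48/n^2 : n ≥ 1} ∪ {0}
For the norm: a diagonal operator has ||D|| = sup_n |d_n|. Here d_n = 48/n^2 is positive and decreasing, so sup_n |d_n| = d_1 = 48. So ||D|| = 48.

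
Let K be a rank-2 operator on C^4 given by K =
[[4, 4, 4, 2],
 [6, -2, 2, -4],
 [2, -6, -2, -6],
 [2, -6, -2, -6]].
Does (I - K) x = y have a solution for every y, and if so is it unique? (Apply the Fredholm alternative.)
(I - K) is invertible (det(I - K) = -65 ≠ 0), so for every y in C^4 the equation (I - K) x = y has a unique solution.

K has rank 2 and factors as K = U V^T = u1 v1^T + u2 v2^T with u1 = (0, 2, 2, 2), v1 = (3, -1, 1, -2), u2 = (2, 0, -2, -2), v2 = (2, 2, 2, 1) (multiplying out reproduces the displayed K). The nonzero eigenvalues of U V^T coincide with those of the 2 x 2 matrix G = V^T U = [[v1·u1, v1·u2], [v2·u1, v2·u2]] = [[-4, 8], [10, -2]], and by the Sylvester determinant identity det(I_4 - U V^T) = det(I_2 - V^T U) = det([[5, -8], [-10, 3]]) = (5)(3) - (-8)(-10) = -65. (Direct check: I - K =
[[-3, -4, -4, -2],
 [-6, 3, -2, 4],
 [-2, 6, 3, 6],
 [-2, 6, 2, 7]]
has determinant -65.) The finite-dimensional Fredholm alternative says: either (I - K) is invertible, or ker(I - K) ≠ {0} and then range(I - K) = ker((I - K)^*)^⊥, with dim ker(I - K) = dim ker((I - K)^*). Since det(I - K) ≠ 0, 1 is not an eigenvalue of K and ker(I - K) = {0}, so we are in the first case: for every y there is a unique x = (I - K)^(-1) y. (Explicitly, by the Woodbury identity, (I - U V^T)^(-1) = I + U (I_2 - G)^(-1) V^T.)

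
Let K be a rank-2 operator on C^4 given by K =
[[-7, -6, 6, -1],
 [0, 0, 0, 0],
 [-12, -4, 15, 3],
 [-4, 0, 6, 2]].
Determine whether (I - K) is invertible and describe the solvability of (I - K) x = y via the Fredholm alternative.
(I - K) is invertible (det(I - K) = -48 ≠ 0), so for every y in C^4 the equation (I - K) x = y has a unique solution.

K has rank 2 and factors as K = U V^T = u1 v1^T + u2 v2^T with u1 = (-1, 0, 3, 2), v1 = (-2, 0, 3, 1), u2 = (-3, 0, -2, 0), v2 = (3, 2, -3, 0) (multiplying out reproduces the displayed K). The nonzero eigenvalues of U V^T coincide with those of the 2 x 2 matrix G = V^T U = [[v1·u1, v1·u2], [v2·u1, v2·u2]] = [[13, 0], [-12, -3]], and by the Sylvester determinant identity det(I_4 - U V^T) = det(I_2 - V^T U) = det([[-12, 0], [12, 4]]) = (-12)(4) - (0)(12) = -48. (Direct check: I - K =
[[8, 6, -6, 1],
 [0, 1, 0, 0],
 [12, 4, -14, -3],
 [4, 0, -6, -1]]
has determinant -48.) The finite-dimensional Fredholm alternative says: either (I - K) is invertible, or ker(I - K) ≠ {0} and then range(I - K) = ker((I - K)^*)^⊥, with dim ker(I - K) = dim ker((I - K)^*). Since det(I - K) ≠ 0, 1 is not an eigenvalue of K and ker(I - K) = {0}, so we are in the first case: for every y there is a unique x = (I - K)^(-1) y. (Explicitly, by the Woodbury identity, (I - U V^T)^(-1) = I + U (I_2 - G)^(-1) V^T.)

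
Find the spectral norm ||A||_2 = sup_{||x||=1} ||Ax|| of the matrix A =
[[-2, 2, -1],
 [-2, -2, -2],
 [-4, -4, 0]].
||A||_2 ≈ 6.3951 (= sqrt(largest eigenvalue of A^T A))

||A||_2 = sigma_max(A) = sqrt(lambda_max(A^T A)). Form the symmetric matrix M = A^T A =
[[24, 16, 6],
 [16, 24, 2],
 [6, 2, 5]].
Its characteristic polynomial (trace, sum of principal 2x2 minors, determinant of M give the coefficients) is
  p(λ) = det(λ I - M) = λ^3 - 53λ^2 + 520λ - 1024.
No integer candidate from the rational root theorem (±divisors of 1024) is a root, so the roots are irrational. The cubic discriminant is Δ = 66995776 > 0, so there are three distinct real roots. p(2) = -188 and p(3) = 86 have opposite signs, so a root lies in (2, 3); Newton's method refines it to λ ≈ 2.6484. p(9) = 92 and p(10) = -124 have opposite signs, so a root lies in (9, 10); Newton's method refines it to λ ≈ 9.4541. p(40) = -1024 and p(41) = 124 have opposite signs, so a root lies in (40, 41); Newton's method refines it to λ ≈ 40.8975. Check (Vieta): the three roots sum to 53, matching tr M = 53.
So the eigenvalues of A^T A are ≈ 2.6484, 9.4541, 40.8975 (all ≥ 0, as they must be for A^T A). The largest is λ_max ≈ 40.8975, hence ||A||_2 = sqrt(λ_max) ≈ 6.3951.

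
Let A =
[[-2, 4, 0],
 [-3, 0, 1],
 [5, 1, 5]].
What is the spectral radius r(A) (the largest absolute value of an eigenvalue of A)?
r(A) ≈ 5.5148

The eigenvalues of A are the roots of its characteristic polynomial. With M = A (coefficients from the trace, the sum of principal 2x2 minors, and det A):
  p(λ) = det(λ I - M) = λ^3 - 3λ^2 + λ - 82.
No integer candidate from the rational root theorem (±divisors of 82) is a root, so the roots are irrational. The cubic discriminant is Δ = -185971 < 0, so there is one real root and a complex-conjugate pair. p(5) = -27 and p(6) = 32 have opposite signs, so a root lies in (5, 6); Newton's method refines it to λ ≈ 5.5148. Dividing out (λ - (5.5148)) leaves approximately λ^2 + 2.5148λ + 14.869. For λ^2 + 2.5148λ + 14.869 the discriminant is -53.1514. It is negative, so the remaining roots are the complex-conjugate pair λ ≈ -1.2574 ± 3.6453i. Their product equals the constant term, so |λ|^2 ≈ 14.869 and |λ| ≈ 3.856.
Thus the eigenvalues (to 4 decimals) are 5.5148 (modulus 5.5148); -1.2574 ± 3.6453i (modulus 3.856). The spectral radius is the largest modulus: r(A) ≈ 5.5148. (Cross-check: r(A) ≤ ||A||_2 ≈ 7.4037; equality holds whenever A is normal, though it can also hold for some non-normal A.)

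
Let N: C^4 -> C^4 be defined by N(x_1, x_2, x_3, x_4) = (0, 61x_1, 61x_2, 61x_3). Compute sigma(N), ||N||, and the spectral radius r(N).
sigma(N) = {0}; ||N|| = 61; r(N) = 0. (N is nilpotent with N^4 = 0.)

On C^4, N is a strictly lower-triangular matrix with 61 on the subdiagonal and zeros elsewhere, so its characteristic polynomial is lambda^4 and every eigenvalue is 0: sigma(N) = {0}. For the operator norm, N e_i = 61e_{i+1} for i = 1, ..., 3 and N e_4 = 0, so the singular values of N are 61 (with multiplicity 3) and 0; hence ||N|| = 61. The spectral radius r(N) = max|lambda| = 0. Note ||N|| > r(N) — characteristic of non-normal nilpotent operators. Indeed N^4 = 0.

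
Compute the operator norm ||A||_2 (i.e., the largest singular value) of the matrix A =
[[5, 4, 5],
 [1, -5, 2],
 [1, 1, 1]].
||A||_2 ≈ 8.3475 (= sqrt(largest eigenvalue of A^T A))

||A||_2 = sigma_max(A) = sqrt(lambda_max(A^T A)). Form the symmetric matrix M = A^T A =
[[27, 16, 28],
 [16, 42, 11],
 [28, 11, 30]].
Its characteristic polynomial (trace, sum of principal 2x2 minors, determinant of M give the coefficients) is
  p(λ) = det(λ I - M) = λ^3 - 99λ^2 + 2043λ - 1.
No integer candidate from the rational root theorem (±divisors of 1) is a root, so the roots are irrational. The cubic discriminant is Δ = 6798959424 > 0, so there are three distinct real roots. p(0) = -1 and p(1) = 1944 have opposite signs, so a root lies in (0, 1); Newton's method refines it to λ ≈ 0.0005. p(29) = 376 and p(30) = -811 have opposite signs, so a root lies in (29, 30); Newton's method refines it to λ ≈ 29.3187. p(69) = -1864 and p(70) = 909 have opposite signs, so a root lies in (69, 70); Newton's method refines it to λ ≈ 69.6808. Check (Vieta): the three roots sum to 99, matching tr M = 99.
So the eigenvalues of A^T A are ≈ 0.0005, 29.3187, 69.6808 (all ≥ 0, as they must be for A^T A). The largest is λ_max ≈ 69.6808, hence ||A||_2 = sqrt(λ_max) ≈ 8.3475.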